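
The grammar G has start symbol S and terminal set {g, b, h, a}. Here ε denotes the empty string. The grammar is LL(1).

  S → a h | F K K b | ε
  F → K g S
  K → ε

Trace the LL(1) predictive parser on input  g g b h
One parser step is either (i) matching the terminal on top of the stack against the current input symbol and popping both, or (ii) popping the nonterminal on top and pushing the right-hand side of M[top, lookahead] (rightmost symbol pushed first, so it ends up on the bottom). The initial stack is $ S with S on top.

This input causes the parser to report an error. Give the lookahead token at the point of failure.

h

      Stack                Input      Action
   1  $ S                  g g b h $  expand S → F K K b
   2  $ b K K F            g g b h $  expand F → K g S
   3  $ b K K S g K        g g b h $  expand K → ε
   4  $ b K K S g          g g b h $  match g
   5  $ b K K S            g b h $    expand S → F K K b
   6  $ b K K b K K F      g b h $    expand F → K g S
   7  $ b K K b K K S g K  g b h $    expand K → ε
   8  $ b K K b K K S g    g b h $    match g
   9  $ b K K b K K S      b h $      expand S → ε
  10  $ b K K b K K        b h $      expand K → ε
  11  $ b K K b K          b h $      expand K → ε
  12  $ b K K b            b h $      match b
  13  $ b K K              h $        error: M[K, h] is empty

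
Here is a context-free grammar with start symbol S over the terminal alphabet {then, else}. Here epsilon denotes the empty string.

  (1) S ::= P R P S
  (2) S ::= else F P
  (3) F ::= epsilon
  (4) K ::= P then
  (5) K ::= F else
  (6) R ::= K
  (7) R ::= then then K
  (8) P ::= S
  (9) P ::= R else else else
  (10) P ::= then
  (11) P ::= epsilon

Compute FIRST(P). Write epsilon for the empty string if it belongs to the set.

FIRST(F) = {epsilon}
FIRST(S) = {else, then}  (via P R P S)
FIRST(K) = {else, then}  (via P then, F else)
FIRST(R) = {else, then}  (via K)
FIRST(P) = {epsilon, else, then}  (via S, R else else else)

{epsilon, else, then}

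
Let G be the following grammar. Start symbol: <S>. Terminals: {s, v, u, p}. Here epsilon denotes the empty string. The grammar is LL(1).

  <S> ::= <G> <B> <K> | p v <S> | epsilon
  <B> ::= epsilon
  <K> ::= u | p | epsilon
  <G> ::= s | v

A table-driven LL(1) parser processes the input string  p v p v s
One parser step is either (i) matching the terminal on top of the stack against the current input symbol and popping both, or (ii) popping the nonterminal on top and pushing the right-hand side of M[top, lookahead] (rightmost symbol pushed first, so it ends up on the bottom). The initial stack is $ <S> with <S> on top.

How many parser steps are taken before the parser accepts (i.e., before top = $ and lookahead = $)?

step 1: stack=$ <S>  input=p v p v s $  — expand <S> ::= p v <S>
step 2: stack=$ <S> v p  input=p v p v s $  — match p
step 3: stack=$ <S> v  input=v p v s $  — match v
step 4: stack=$ <S>  input=p v s $  — expand <S> ::= p v <S>
step 5: stack=$ <S> v p  input=p v s $  — match p
step 6: stack=$ <S> v  input=v s $  — match v
step 7: stack=$ <S>  input=s $  — expand <S> ::= <G> <B> <K>
step 8: stack=$ <K> <B> <G>  input=s $  — expand <G> ::= s
step 9: stack=$ <K> <B> s  input=s $  — match s
step 10: stack=$ <K> <B>  input=$  — expand <B> ::= epsilon
step 11: stack=$ <K>  input=$  — expand <K> ::= epsilon
Accept reached after 11 steps.

11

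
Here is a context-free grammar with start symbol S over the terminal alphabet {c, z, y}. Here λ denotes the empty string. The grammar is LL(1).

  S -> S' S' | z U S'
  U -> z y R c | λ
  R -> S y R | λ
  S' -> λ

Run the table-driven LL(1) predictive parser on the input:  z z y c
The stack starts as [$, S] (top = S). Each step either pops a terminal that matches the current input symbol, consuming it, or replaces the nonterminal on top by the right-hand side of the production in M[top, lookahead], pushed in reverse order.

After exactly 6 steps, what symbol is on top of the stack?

step 1: stack=$ S  input=z z y c $  — expand S -> z U S'
step 2: stack=$ S' U z  input=z z y c $  — match z
step 3: stack=$ S' U  input=z y c $  — expand U -> z y R c
step 4: stack=$ S' c R y z  input=z y c $  — match z
step 5: stack=$ S' c R y  input=y c $  — match y
step 6: stack=$ S' c R  input=c $  — expand R -> λ
Stack after step 6: $ S' c (top = c).

c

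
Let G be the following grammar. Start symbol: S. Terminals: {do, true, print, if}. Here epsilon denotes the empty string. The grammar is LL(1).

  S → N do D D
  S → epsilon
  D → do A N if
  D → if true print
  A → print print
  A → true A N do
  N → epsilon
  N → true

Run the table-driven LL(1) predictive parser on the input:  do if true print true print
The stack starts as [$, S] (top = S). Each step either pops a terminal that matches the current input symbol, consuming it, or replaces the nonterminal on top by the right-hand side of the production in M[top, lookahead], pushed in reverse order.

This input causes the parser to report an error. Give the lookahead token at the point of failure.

true

     Stack              Input                          Action
  1  $ S                do if true print true print $  expand S → N do D D
  2  $ D D do N         do if true print true print $  expand N → epsilon
  3  $ D D do           do if true print true print $  match do
  4  $ D D              if true print true print $     expand D → if true print
  5  $ D print true if  if true print true print $     match if
  6  $ D print true     true print true print $        match true
  7  $ D print          print true print $             match print
  8  $ D                true print $                   error: M[D, true] is empty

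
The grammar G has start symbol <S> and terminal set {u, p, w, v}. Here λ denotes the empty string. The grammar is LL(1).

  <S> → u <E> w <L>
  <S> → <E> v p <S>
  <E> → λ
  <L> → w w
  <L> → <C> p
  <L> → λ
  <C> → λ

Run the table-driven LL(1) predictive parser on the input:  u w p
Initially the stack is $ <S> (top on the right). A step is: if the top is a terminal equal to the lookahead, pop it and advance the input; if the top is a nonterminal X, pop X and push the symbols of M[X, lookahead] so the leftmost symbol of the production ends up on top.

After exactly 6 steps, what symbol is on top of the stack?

p

     Stack          Input    Action
  1  $ <S>          u w p $  expand <S> → u <E> w <L>
  2  $ <L> w <E> u  u w p $  match u
  3  $ <L> w <E>    w p $    expand <E> → λ
  4  $ <L> w        w p $    match w
  5  $ <L>          p $      expand <L> → <C> p
  6  $ p <C>        p $      expand <C> → λ
Stack after step 6: $ p (top = p).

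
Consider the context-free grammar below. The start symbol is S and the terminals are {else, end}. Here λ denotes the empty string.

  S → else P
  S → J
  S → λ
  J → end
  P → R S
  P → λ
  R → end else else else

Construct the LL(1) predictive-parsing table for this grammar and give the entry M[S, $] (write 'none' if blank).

FIRST(J): from J→end we get {end}. So FIRST(J) = {end}.
FIRST(R): from R→end else else else we get {end}. So FIRST(R) = {end}.
FIRST(S): from S→else P we get {else}; from S→J we get {end}; from S→λ we get {λ}. So FIRST(S) = {λ, else, end}.
FIRST(P): from P→R S we get {end}; from P→λ we get {λ}. So FIRST(P) = {λ, end}.
FOLLOW(S) includes $ since S is the start symbol.
FOLLOW(S): in P→R S, the suffix after S is empty, so FOLLOW(S) ⊇ FOLLOW(P) = {$}. Thus FOLLOW(S) = {$}.
FOLLOW(P): in S→else P, the suffix after P is empty, so FOLLOW(P) ⊇ FOLLOW(S) = {$}. Thus FOLLOW(P) = {$}.
For S → else P: FIRST(else P) = {else}, so it goes in M[S, t] for t ∈ {else}.
For S → J: FIRST(J) = {end}, so it goes in M[S, t] for t ∈ {end}.
For S → λ: FIRST(λ) = {λ}, so it goes in M[S, t] for t ∈ {}; since λ ∈ FIRST, also for every t ∈ FOLLOW(S) = {$}.

S → λ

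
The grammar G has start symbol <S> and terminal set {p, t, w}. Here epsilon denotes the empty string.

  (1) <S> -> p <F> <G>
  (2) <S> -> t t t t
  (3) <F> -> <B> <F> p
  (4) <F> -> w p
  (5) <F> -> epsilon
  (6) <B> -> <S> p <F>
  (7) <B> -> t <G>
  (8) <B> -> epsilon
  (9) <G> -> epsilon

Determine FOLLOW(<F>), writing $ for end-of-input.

{$, p, t, w}

FIRST(<S>): from <S>->p <F> <G> we get {p}; from <S>->t t t t we get {t}. So FIRST(<S>) = {p, t}.
FIRST(<G>): from <G>->epsilon we get {epsilon}. So FIRST(<G>) = {epsilon}.
FIRST(<B>): from <B>-><S> p <F> we get {p, t}; from <B>->t <G> we get {t}; from <B>->epsilon we get {epsilon}. So FIRST(<B>) = {epsilon, p, t}.
FIRST(<F>): from <F>-><B> <F> p we get {p, t, w}; from <F>->w p we get {w}; from <F>->epsilon we get {epsilon}. So FIRST(<F>) = {epsilon, p, t, w}.
FOLLOW(<S>) includes $ since <S> is the start symbol.
FOLLOW(<S>): in <B>-><S> p <F>, <S> is followed by p <F> with FIRST {p}. Thus FOLLOW(<S>) = {$, p}.
FOLLOW(<B>): in <F>-><B> <F> p, <B> is followed by <F> p with FIRST {p, t, w}. Thus FOLLOW(<B>) = {p, t, w}.
FOLLOW(<F>): in <S>->p <F> <G>, <F> is followed by <G> with FIRST {epsilon}; in <S>->p <F> <G>, the suffix after <F> is nullable, so FOLLOW(<F>) ⊇ FOLLOW(<S>) = {$, p}; in <F>-><B> <F> p, <F> is followed by p with FIRST {p}; in <B>-><S> p <F>, the suffix after <F> is empty, so FOLLOW(<F>) ⊇ FOLLOW(<B>) = {p, t, w}. Thus FOLLOW(<F>) = {$, p, t, w}.
FOLLOW(<G>): in <S>->p <F> <G>, the suffix after <G> is empty, so FOLLOW(<G>) ⊇ FOLLOW(<S>) = {$, p}; in <B>->t <G>, the suffix after <G> is empty, so FOLLOW(<G>) ⊇ FOLLOW(<B>) = {p, t, w}. Thus FOLLOW(<G>) = {$, p, t, w}.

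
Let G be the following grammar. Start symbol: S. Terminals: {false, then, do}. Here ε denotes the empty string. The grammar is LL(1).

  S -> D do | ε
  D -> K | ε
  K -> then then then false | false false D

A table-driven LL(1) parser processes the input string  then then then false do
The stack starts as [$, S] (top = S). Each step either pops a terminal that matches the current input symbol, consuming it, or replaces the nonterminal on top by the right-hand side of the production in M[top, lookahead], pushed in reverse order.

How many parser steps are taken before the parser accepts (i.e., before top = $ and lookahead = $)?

8

step 1: stack=$ S  input=then then then false do $  — expand S -> D do
step 2: stack=$ do D  input=then then then false do $  — expand D -> K
step 3: stack=$ do K  input=then then then false do $  — expand K -> then then then false
step 4: stack=$ do false then then then  input=then then then false do $  — match then
step 5: stack=$ do false then then  input=then then false do $  — match then
step 6: stack=$ do false then  input=then false do $  — match then
step 7: stack=$ do false  input=false do $  — match false
step 8: stack=$ do  input=do $  — match do
Accept reached after 8 steps.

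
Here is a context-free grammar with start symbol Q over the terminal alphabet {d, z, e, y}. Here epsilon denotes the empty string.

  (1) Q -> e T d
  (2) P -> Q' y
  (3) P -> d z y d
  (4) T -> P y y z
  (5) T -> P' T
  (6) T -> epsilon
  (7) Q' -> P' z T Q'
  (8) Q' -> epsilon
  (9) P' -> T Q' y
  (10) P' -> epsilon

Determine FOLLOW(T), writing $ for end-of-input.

{d, y, z}

FIRST(Q) = {e}
FIRST(P) = {d, y, z}  (via Q' y)
FIRST(T) = {epsilon, d, y, z}  (via P y y z, P' T)
FIRST(Q') = {epsilon, d, y, z}  (via P' z T Q')
FIRST(P') = {epsilon, d, y, z}  (via T Q' y)
FOLLOW(Q) includes $ since Q is the start symbol.
FOLLOW(Q): Q appears on no right-hand side. Thus FOLLOW(Q) = {$}.
FOLLOW(P): in T->P y y z, P is followed by y y z with FIRST {y}. Thus FOLLOW(P) = {y}.
FOLLOW(Q'): in P->Q' y, Q' is followed by y with FIRST {y}; in Q'->P' z T Q', the suffix after Q' is empty (adds nothing new); in P'->T Q' y, Q' is followed by y with FIRST {y}. Thus FOLLOW(Q') = {y}.
FOLLOW(T): in Q->e T d, T is followed by d with FIRST {d}; in T->P' T, the suffix after T is empty (adds nothing new); in Q'->P' z T Q', T is followed by Q' with FIRST {epsilon, d, y, z}; in Q'->P' z T Q', the suffix after T is nullable, so FOLLOW(T) ⊇ FOLLOW(Q') = {y}; in P'->T Q' y, T is followed by Q' y with FIRST {d, y, z}. Thus FOLLOW(T) = {d, y, z}.
FOLLOW(P'): in T->P' T, P' is followed by T with FIRST {epsilon, d, y, z}; in T->P' T, the suffix after P' is nullable, so FOLLOW(P') ⊇ FOLLOW(T) = {d, y, z}; in Q'->P' z T Q', P' is followed by z T Q' with FIRST {z}. Thus FOLLOW(P') = {d, y, z}.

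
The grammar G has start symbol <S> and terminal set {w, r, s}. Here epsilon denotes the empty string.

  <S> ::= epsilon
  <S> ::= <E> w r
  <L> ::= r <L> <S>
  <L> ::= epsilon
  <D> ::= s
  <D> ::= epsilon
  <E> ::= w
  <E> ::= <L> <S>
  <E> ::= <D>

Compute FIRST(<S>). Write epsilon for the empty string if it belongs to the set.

{epsilon, r, s, w}

FIRST(<L>): from <L>::=r <L> <S> we get {r}; from <L>::=epsilon we get {epsilon}. So FIRST(<L>) = {epsilon, r}.
FIRST(<D>): from <D>::=s we get {s}; from <D>::=epsilon we get {epsilon}. So FIRST(<D>) = {epsilon, s}.
FIRST(<S>): from <S>::=epsilon we get {epsilon}; from <S>::=<E> w r we get {r, s, w}. So FIRST(<S>) = {epsilon, r, s, w}.
FIRST(<E>): from <E>::=w we get {w}; from <E>::=<L> <S> we get {epsilon, r, s, w}; from <E>::=<D> we get {epsilon, s}. So FIRST(<E>) = {epsilon, r, s, w}.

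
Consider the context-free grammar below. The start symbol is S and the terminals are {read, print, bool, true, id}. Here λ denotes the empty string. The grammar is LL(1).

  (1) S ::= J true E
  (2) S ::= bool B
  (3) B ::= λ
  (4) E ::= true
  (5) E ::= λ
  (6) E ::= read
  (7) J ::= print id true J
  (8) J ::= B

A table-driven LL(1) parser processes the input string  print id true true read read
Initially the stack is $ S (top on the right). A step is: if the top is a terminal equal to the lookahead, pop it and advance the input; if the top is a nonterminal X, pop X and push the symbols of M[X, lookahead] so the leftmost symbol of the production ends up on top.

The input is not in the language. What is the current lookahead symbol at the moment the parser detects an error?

      Stack                     Input                           Action
   1  $ S                       print id true true read read $  expand S ::= J true E
   2  $ E true J                print id true true read read $  expand J ::= print id true J
   3  $ E true J true id print  print id true true read read $  match print
   4  $ E true J true id        id true true read read $        match id
   5  $ E true J true           true true read read $           match true
   6  $ E true J                true read read $                expand J ::= B
   7  $ E true B                true read read $                expand B ::= λ
   8  $ E true                  true read read $                match true
   9  $ E                       read read $                     expand E ::= read
  10  $ read                    read read $                     match read
  11  $                         read $                          error: stack empty but input remains

read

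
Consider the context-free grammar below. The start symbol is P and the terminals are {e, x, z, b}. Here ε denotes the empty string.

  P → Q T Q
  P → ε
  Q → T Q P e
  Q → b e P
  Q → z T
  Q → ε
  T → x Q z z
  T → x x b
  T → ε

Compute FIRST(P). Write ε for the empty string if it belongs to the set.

FIRST(T): from T→x Q z z we get {x}; from T→x x b we get {x}; from T→ε we get {ε}. So FIRST(T) = {ε, x}.
FIRST(P): from P→Q T Q we get {ε, b, e, x, z}; from P→ε we get {ε}. So FIRST(P) = {ε, b, e, x, z}.
FIRST(Q): from Q→T Q P e we get {b, e, x, z}; from Q→b e P we get {b}; from Q→z T we get {z}; from Q→ε we get {ε}. So FIRST(Q) = {ε, b, e, x, z}.

{ε, b, e, x, z}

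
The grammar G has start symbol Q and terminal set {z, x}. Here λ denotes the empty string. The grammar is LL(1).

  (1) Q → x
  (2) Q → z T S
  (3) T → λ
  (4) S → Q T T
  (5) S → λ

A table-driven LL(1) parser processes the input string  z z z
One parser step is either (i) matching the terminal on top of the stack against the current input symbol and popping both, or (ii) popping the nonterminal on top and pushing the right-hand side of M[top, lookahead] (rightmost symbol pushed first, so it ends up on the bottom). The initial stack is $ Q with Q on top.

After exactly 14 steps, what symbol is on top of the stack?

step 1: stack=$ Q  input=z z z $  — expand Q → z T S
step 2: stack=$ S T z  input=z z z $  — match z
step 3: stack=$ S T  input=z z $  — expand T → λ
step 4: stack=$ S  input=z z $  — expand S → Q T T
step 5: stack=$ T T Q  input=z z $  — expand Q → z T S
step 6: stack=$ T T S T z  input=z z $  — match z
step 7: stack=$ T T S T  input=z $  — expand T → λ
step 8: stack=$ T T S  input=z $  — expand S → Q T T
step 9: stack=$ T T T T Q  input=z $  — expand Q → z T S
step 10: stack=$ T T T T S T z  input=z $  — match z
step 11: stack=$ T T T T S T  input=$  — expand T → λ
step 12: stack=$ T T T T S  input=$  — expand S → λ
step 13: stack=$ T T T T  input=$  — expand T → λ
step 14: stack=$ T T T  input=$  — expand T → λ
Stack after step 14: $ T T (top = T).

T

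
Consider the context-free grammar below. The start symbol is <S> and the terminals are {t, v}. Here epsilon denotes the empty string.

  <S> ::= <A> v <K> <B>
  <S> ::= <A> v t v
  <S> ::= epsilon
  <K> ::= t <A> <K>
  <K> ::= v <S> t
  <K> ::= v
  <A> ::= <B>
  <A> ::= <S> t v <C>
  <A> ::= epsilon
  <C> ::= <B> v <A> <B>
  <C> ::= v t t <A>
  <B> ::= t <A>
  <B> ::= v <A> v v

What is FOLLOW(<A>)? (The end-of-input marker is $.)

{$, t, v}

FIRST(<K>) = {t, v}
FIRST(<B>) = {t, v}
FIRST(<C>) = {t, v}  (via <B> v <A> <B>)
FIRST(<S>) = {epsilon, t, v}  (via <A> v <K> <B>, <A> v t v)
FIRST(<A>) = {epsilon, t, v}  (via <B>, <S> t v <C>)
FOLLOW(<S>) includes $ since <S> is the start symbol.
FOLLOW(<S>): in <K>::=v <S> t, <S> is followed by t with FIRST {t}; in <A>::=<S> t v <C>, <S> is followed by t v <C> with FIRST {t}. Thus FOLLOW(<S>) = {$, t}.
FOLLOW(<K>): in <S>::=<A> v <K> <B>, <K> is followed by <B> with FIRST {t, v}; in <K>::=t <A> <K>, the suffix after <K> is empty (adds nothing new). Thus FOLLOW(<K>) = {t, v}.
FOLLOW(<A>): in <S>::=<A> v <K> <B>, <A> is followed by v <K> <B> with FIRST {v}; in <S>::=<A> v t v, <A> is followed by v t v with FIRST {v}; in <K>::=t <A> <K>, <A> is followed by <K> with FIRST {t, v}; in <C>::=<B> v <A> <B>, <A> is followed by <B> with FIRST {t, v}; in <C>::=v t t <A>, the suffix after <A> is empty, so FOLLOW(<A>) ⊇ FOLLOW(<C>) = {$, t, v}; in <B>::=t <A>, the suffix after <A> is empty, so FOLLOW(<A>) ⊇ FOLLOW(<B>) = {$, t, v}; in <B>::=v <A> v v, <A> is followed by v v with FIRST {v}. Thus FOLLOW(<A>) = {$, t, v}.
FOLLOW(<C>): in <A>::=<S> t v <C>, the suffix after <C> is empty, so FOLLOW(<C>) ⊇ FOLLOW(<A>) = {$, t, v}. Thus FOLLOW(<C>) = {$, t, v}.
FOLLOW(<B>): in <S>::=<A> v <K> <B>, the suffix after <B> is empty, so FOLLOW(<B>) ⊇ FOLLOW(<S>) = {$, t}; in <A>::=<B>, the suffix after <B> is empty, so FOLLOW(<B>) ⊇ FOLLOW(<A>) = {$, t, v}; in <C>::=<B> v <A> <B> (occurrence 1), <B> is followed by v <A> <B> with FIRST {v}; in <C>::=<B> v <A> <B> (occurrence 2), the suffix after <B> is empty, so FOLLOW(<B>) ⊇ FOLLOW(<C>) = {$, t, v}. Thus FOLLOW(<B>) = {$, t, v}.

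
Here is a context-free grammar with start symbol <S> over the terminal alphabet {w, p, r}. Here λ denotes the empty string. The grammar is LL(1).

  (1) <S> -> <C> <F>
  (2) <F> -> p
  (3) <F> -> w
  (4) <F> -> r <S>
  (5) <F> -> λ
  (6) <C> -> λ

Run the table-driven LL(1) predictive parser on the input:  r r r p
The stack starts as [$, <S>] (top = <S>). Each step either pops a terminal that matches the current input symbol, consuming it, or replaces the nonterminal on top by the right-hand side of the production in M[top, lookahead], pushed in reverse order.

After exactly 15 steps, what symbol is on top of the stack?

p

      Stack      Input      Action
   1  $ <S>      r r r p $  expand <S> -> <C> <F>
   2  $ <F> <C>  r r r p $  expand <C> -> λ
   3  $ <F>      r r r p $  expand <F> -> r <S>
   4  $ <S> r    r r r p $  match r
   5  $ <S>      r r p $    expand <S> -> <C> <F>
   6  $ <F> <C>  r r p $    expand <C> -> λ
   7  $ <F>      r r p $    expand <F> -> r <S>
   8  $ <S> r    r r p $    match r
   9  $ <S>      r p $      expand <S> -> <C> <F>
  10  $ <F> <C>  r p $      expand <C> -> λ
  11  $ <F>      r p $      expand <F> -> r <S>
  12  $ <S> r    r p $      match r
  13  $ <S>      p $        expand <S> -> <C> <F>
  14  $ <F> <C>  p $        expand <C> -> λ
  15  $ <F>      p $        expand <F> -> p
Stack after step 15: $ p (top = p).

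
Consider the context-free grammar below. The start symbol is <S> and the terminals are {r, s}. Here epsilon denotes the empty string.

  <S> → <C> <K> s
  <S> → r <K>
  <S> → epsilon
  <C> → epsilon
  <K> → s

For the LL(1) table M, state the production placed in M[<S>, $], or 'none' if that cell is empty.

<S> → epsilon

FIRST(<C>): from <C>→epsilon we get {epsilon}. So FIRST(<C>) = {epsilon}.
FIRST(<K>): from <K>→s we get {s}. So FIRST(<K>) = {s}.
FIRST(<S>): from <S>→<C> <K> s we get {s}; from <S>→r <K> we get {r}; from <S>→epsilon we get {epsilon}. So FIRST(<S>) = {epsilon, r, s}.
FOLLOW(<S>) includes $ since <S> is the start symbol.
FOLLOW(<S>): <S> appears on no right-hand side. Thus FOLLOW(<S>) = {$}.
For <S> → <C> <K> s: FIRST(<C> <K> s) = {s}, so it goes in M[<S>, t] for t ∈ {s}.
For <S> → r <K>: FIRST(r <K>) = {r}, so it goes in M[<S>, t] for t ∈ {r}.
For <S> → epsilon: FIRST(epsilon) = {epsilon}, so it goes in M[<S>, t] for t ∈ {}; since epsilon ∈ FIRST, also for every t ∈ FOLLOW(<S>) = {$}.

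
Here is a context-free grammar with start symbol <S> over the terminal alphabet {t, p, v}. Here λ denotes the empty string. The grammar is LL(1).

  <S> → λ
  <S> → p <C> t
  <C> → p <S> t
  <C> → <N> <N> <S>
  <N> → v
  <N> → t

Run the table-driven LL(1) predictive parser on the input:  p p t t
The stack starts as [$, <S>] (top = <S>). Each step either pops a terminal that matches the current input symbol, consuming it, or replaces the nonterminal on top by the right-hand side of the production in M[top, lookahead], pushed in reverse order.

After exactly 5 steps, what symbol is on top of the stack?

     Stack        Input      Action
  1  $ <S>        p p t t $  expand <S> → p <C> t
  2  $ t <C> p    p p t t $  match p
  3  $ t <C>      p t t $    expand <C> → p <S> t
  4  $ t t <S> p  p t t $    match p
  5  $ t t <S>    t t $      expand <S> → λ
Stack after step 5: $ t t (top = t).

t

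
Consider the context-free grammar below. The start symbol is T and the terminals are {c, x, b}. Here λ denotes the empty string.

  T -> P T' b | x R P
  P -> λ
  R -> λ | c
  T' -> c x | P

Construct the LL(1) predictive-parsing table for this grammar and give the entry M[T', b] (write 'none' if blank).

T' -> P

FIRST(P) = {λ}
FIRST(R) = {λ, c}
FIRST(T') = {λ, c}  (via P)
FIRST(T) = {b, c, x}  (via P T' b)
FOLLOW(T) includes $ since T is the start symbol.
FOLLOW(T'): in T->P T' b, T' is followed by b with FIRST {b}. Thus FOLLOW(T') = {b}.
For T' -> c x: FIRST(c x) = {c}, so it goes in M[T', t] for t ∈ {c}.
For T' -> P: FIRST(P) = {λ}, so it goes in M[T', t] for t ∈ {}; since λ ∈ FIRST, also for every t ∈ FOLLOW(T') = {b}.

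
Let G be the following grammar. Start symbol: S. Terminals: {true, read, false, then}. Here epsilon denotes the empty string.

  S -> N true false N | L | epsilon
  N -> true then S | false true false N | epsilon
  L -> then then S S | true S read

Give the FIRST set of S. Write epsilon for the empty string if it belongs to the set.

FIRST(N): from N->true then S we get {true}; from N->false true false N we get {false}; from N->epsilon we get {epsilon}. So FIRST(N) = {epsilon, false, true}.
FIRST(L): from L->then then S S we get {then}; from L->true S read we get {true}. So FIRST(L) = {then, true}.
FIRST(S): from S->N true false N we get {false, true}; from S->L we get {then, true}; from S->epsilon we get {epsilon}. So FIRST(S) = {epsilon, false, then, true}.

{epsilon, false, then, true}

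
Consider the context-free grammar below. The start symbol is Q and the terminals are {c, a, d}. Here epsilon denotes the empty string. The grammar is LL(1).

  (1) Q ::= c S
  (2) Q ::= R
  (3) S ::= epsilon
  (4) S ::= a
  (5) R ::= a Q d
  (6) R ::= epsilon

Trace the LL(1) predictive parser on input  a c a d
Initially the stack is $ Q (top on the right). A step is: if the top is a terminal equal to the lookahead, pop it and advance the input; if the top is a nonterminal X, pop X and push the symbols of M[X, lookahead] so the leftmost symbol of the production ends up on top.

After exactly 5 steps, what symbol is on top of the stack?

     Stack    Input      Action
  1  $ Q      a c a d $  expand Q ::= R
  2  $ R      a c a d $  expand R ::= a Q d
  3  $ d Q a  a c a d $  match a
  4  $ d Q    c a d $    expand Q ::= c S
  5  $ d S c  c a d $    match c
Stack after step 5: $ d S (top = S).

S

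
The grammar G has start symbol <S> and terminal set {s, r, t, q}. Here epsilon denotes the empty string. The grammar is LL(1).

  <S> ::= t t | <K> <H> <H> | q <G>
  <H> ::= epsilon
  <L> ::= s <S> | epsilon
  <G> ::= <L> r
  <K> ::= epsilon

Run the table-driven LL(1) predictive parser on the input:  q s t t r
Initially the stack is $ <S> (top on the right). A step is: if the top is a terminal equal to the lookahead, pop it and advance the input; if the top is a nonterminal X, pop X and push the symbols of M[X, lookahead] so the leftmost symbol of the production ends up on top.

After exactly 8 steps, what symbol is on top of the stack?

step 1: stack=$ <S>  input=q s t t r $  — expand <S> ::= q <G>
step 2: stack=$ <G> q  input=q s t t r $  — match q
step 3: stack=$ <G>  input=s t t r $  — expand <G> ::= <L> r
step 4: stack=$ r <L>  input=s t t r $  — expand <L> ::= s <S>
step 5: stack=$ r <S> s  input=s t t r $  — match s
step 6: stack=$ r <S>  input=t t r $  — expand <S> ::= t t
step 7: stack=$ r t t  input=t t r $  — match t
step 8: stack=$ r t  input=t r $  — match t
Stack after step 8: $ r (top = r).

r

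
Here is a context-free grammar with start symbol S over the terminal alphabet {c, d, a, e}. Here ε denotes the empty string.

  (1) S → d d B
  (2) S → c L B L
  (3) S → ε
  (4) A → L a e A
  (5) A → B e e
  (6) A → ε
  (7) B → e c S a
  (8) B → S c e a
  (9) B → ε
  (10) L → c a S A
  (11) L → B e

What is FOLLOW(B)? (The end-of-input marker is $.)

FIRST(S) = {ε, c, d}
FIRST(B) = {ε, c, d, e}  (via S c e a)
FIRST(L) = {c, d, e}  (via B e)
FIRST(A) = {ε, c, d, e}  (via L a e A, B e e)
FOLLOW(S) includes $ since S is the start symbol.
FOLLOW(S): in B→e c S a, S is followed by a with FIRST {a}; in B→S c e a, S is followed by c e a with FIRST {c}; in L→c a S A, S is followed by A with FIRST {ε, c, d, e}; in L→c a S A, the suffix after S is nullable, so FOLLOW(S) ⊇ FOLLOW(L) = {$, a, c, d, e}. Thus FOLLOW(S) = {$, a, c, d, e}.
FOLLOW(B): in S→d d B, the suffix after B is empty, so FOLLOW(B) ⊇ FOLLOW(S) = {$, a, c, d, e}; in S→c L B L, B is followed by L with FIRST {c, d, e}; in A→B e e, B is followed by e e with FIRST {e}; in L→B e, B is followed by e with FIRST {e}. Thus FOLLOW(B) = {$, a, c, d, e}.
FOLLOW(L): in S→c L B L (occurrence 1), L is followed by B L with FIRST {c, d, e}; in S→c L B L (occurrence 2), the suffix after L is empty, so FOLLOW(L) ⊇ FOLLOW(S) = {$, a, c, d, e}; in A→L a e A, L is followed by a e A with FIRST {a}. Thus FOLLOW(L) = {$, a, c, d, e}.
FOLLOW(A): in A→L a e A, the suffix after A is empty (adds nothing new); in L→c a S A, the suffix after A is empty, so FOLLOW(A) ⊇ FOLLOW(L) = {$, a, c, d, e}. Thus FOLLOW(A) = {$, a, c, d, e}.

{$, a, c, d, e}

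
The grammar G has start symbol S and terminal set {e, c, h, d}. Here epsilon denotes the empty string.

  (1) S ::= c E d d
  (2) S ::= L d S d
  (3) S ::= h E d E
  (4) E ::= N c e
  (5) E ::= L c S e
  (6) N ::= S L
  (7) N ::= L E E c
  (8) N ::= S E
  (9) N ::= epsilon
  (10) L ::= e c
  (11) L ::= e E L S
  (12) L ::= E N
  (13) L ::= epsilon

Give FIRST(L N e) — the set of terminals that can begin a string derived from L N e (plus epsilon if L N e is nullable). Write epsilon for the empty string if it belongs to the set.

{c, d, e, h}

FIRST(S) = {c, d, e, h}  (via L d S d)
FIRST(E) = {c, d, e, h}  (via N c e, L c S e)
FIRST(L) = {epsilon, c, d, e, h}  (via E N)
FIRST(N) = {epsilon, c, d, e, h}  (via S L, L E E c, S E)
FIRST(L N e): take FIRST of each symbol in turn, carrying on past any symbol whose FIRST contains epsilon; result {c, d, e, h}.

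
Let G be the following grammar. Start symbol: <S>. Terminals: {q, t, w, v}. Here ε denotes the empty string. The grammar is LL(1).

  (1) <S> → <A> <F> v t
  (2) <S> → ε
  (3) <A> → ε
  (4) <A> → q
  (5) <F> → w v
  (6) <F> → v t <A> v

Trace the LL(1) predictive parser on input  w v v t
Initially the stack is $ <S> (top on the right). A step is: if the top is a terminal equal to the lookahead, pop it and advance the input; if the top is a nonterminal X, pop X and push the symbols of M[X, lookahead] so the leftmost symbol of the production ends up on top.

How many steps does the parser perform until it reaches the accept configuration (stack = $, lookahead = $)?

7

     Stack          Input      Action
  1  $ <S>          w v v t $  expand <S> → <A> <F> v t
  2  $ t v <F> <A>  w v v t $  expand <A> → ε
  3  $ t v <F>      w v v t $  expand <F> → w v
  4  $ t v v w      w v v t $  match w
  5  $ t v v        v v t $    match v
  6  $ t v          v t $      match v
  7  $ t            t $        match t
Accept reached after 7 steps.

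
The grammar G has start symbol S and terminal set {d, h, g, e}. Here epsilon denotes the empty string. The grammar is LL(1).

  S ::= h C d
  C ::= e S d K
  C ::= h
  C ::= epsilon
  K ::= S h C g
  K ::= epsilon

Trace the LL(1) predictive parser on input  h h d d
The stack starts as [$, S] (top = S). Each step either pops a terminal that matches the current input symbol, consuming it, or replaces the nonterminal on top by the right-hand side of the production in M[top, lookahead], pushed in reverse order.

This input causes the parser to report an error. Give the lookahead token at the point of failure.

step 1: stack=$ S  input=h h d d $  — expand S ::= h C d
step 2: stack=$ d C h  input=h h d d $  — match h
step 3: stack=$ d C  input=h d d $  — expand C ::= h
step 4: stack=$ d h  input=h d d $  — match h
step 5: stack=$ d  input=d d $  — match d
step 6: stack=$  input=d $  — error: stack empty but input remains

d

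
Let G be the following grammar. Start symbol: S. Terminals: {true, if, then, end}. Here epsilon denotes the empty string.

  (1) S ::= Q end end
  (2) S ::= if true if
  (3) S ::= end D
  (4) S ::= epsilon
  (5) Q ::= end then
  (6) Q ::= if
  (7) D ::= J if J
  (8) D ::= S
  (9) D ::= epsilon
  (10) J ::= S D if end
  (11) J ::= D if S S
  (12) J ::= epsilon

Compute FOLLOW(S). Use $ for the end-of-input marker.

{$, end, if}

FIRST(Q) = {end, if}
FIRST(S) = {epsilon, end, if}  (via Q end end)
FIRST(D) = {epsilon, end, if}  (via J if J, S)
FIRST(J) = {epsilon, end, if}  (via S D if end, D if S S)
FOLLOW(S) includes $ since S is the start symbol.
FOLLOW(Q): in S::=Q end end, Q is followed by end end with FIRST {end}. Thus FOLLOW(Q) = {end}.
FOLLOW(S): in D::=S, the suffix after S is empty, so FOLLOW(S) ⊇ FOLLOW(D) = {$, end, if}; in J::=S D if end, S is followed by D if end with FIRST {end, if}; in J::=D if S S (occurrence 1), S is followed by S with FIRST {epsilon, end, if}; in J::=D if S S (occurrence 1), the suffix after S is nullable, so FOLLOW(S) ⊇ FOLLOW(J) = {$, end, if}; in J::=D if S S (occurrence 2), the suffix after S is empty, so FOLLOW(S) ⊇ FOLLOW(J) = {$, end, if}. Thus FOLLOW(S) = {$, end, if}.
FOLLOW(D): in S::=end D, the suffix after D is empty, so FOLLOW(D) ⊇ FOLLOW(S) = {$, end, if}; in J::=S D if end, D is followed by if end with FIRST {if}; in J::=D if S S, D is followed by if S S with FIRST {if}. Thus FOLLOW(D) = {$, end, if}.
FOLLOW(J): in D::=J if J (occurrence 1), J is followed by if J with FIRST {if}; in D::=J if J (occurrence 2), the suffix after J is empty, so FOLLOW(J) ⊇ FOLLOW(D) = {$, end, if}. Thus FOLLOW(J) = {$, end, if}.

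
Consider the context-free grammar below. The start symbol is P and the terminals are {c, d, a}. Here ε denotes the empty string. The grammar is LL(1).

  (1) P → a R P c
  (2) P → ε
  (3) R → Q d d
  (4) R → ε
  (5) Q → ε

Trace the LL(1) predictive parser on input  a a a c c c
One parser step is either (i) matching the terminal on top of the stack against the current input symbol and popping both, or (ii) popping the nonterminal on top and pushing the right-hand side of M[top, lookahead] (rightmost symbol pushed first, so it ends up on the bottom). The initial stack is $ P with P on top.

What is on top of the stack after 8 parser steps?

     Stack          Input          Action
  1  $ P            a a a c c c $  expand P → a R P c
  2  $ c P R a      a a a c c c $  match a
  3  $ c P R        a a c c c $    expand R → ε
  4  $ c P          a a c c c $    expand P → a R P c
  5  $ c c P R a    a a c c c $    match a
  6  $ c c P R      a c c c $      expand R → ε
  7  $ c c P        a c c c $      expand P → a R P c
  8  $ c c c P R a  a c c c $      match a
Stack after step 8: $ c c c P R (top = R).

R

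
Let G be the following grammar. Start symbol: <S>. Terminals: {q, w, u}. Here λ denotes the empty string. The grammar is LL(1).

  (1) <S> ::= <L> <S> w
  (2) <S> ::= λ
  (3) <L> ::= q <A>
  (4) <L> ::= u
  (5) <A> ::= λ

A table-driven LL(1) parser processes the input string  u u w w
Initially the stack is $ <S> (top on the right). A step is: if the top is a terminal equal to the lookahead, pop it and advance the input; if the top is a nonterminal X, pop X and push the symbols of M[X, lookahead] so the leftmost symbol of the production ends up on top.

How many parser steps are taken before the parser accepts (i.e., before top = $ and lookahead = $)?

9

     Stack          Input      Action
  1  $ <S>          u u w w $  expand <S> ::= <L> <S> w
  2  $ w <S> <L>    u u w w $  expand <L> ::= u
  3  $ w <S> u      u u w w $  match u
  4  $ w <S>        u w w $    expand <S> ::= <L> <S> w
  5  $ w w <S> <L>  u w w $    expand <L> ::= u
  6  $ w w <S> u    u w w $    match u
  7  $ w w <S>      w w $      expand <S> ::= λ
  8  $ w w          w w $      match w
  9  $ w            w $        match w
Accept reached after 9 steps.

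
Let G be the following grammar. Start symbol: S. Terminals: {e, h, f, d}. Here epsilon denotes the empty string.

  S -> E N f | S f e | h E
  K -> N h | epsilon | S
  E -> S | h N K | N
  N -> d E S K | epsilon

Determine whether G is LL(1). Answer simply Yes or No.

FIRST(S) = {d, f, h}
FIRST(K) = {epsilon, d, f, h}
FIRST(E) = {epsilon, d, f, h}
FIRST(N) = {epsilon, d}
FOLLOW(S) = {$, d, f, h}
FOLLOW(K) = {$, d, f, h}
FOLLOW(E) = {$, d, f, h}
FOLLOW(N) = {$, d, f, h}
Cell M[E, d] receives both E -> S and E -> N — the grammar is not LL(1).

No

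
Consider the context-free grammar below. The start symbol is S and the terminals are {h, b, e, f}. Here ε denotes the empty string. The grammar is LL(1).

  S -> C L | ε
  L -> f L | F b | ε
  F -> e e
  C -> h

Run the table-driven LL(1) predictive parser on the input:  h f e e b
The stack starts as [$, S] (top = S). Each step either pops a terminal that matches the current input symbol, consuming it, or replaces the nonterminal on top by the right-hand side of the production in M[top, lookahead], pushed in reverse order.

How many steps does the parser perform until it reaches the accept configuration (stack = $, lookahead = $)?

10

      Stack    Input        Action
   1  $ S      h f e e b $  expand S -> C L
   2  $ L C    h f e e b $  expand C -> h
   3  $ L h    h f e e b $  match h
   4  $ L      f e e b $    expand L -> f L
   5  $ L f    f e e b $    match f
   6  $ L      e e b $      expand L -> F b
   7  $ b F    e e b $      expand F -> e e
   8  $ b e e  e e b $      match e
   9  $ b e    e b $        match e
  10  $ b      b $          match b
Accept reached after 10 steps.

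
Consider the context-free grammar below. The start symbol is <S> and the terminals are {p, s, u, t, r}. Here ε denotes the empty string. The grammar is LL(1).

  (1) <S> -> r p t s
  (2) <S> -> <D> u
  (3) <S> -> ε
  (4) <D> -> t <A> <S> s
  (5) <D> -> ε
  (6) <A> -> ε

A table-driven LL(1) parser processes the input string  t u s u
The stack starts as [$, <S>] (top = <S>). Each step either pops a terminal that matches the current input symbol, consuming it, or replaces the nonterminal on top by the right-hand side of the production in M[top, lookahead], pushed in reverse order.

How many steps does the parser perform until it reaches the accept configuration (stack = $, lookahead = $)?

     Stack            Input      Action
  1  $ <S>            t u s u $  expand <S> -> <D> u
  2  $ u <D>          t u s u $  expand <D> -> t <A> <S> s
  3  $ u s <S> <A> t  t u s u $  match t
  4  $ u s <S> <A>    u s u $    expand <A> -> ε
  5  $ u s <S>        u s u $    expand <S> -> <D> u
  6  $ u s u <D>      u s u $    expand <D> -> ε
  7  $ u s u          u s u $    match u
  8  $ u s            s u $      match s
  9  $ u              u $        match u
Accept reached after 9 steps.

9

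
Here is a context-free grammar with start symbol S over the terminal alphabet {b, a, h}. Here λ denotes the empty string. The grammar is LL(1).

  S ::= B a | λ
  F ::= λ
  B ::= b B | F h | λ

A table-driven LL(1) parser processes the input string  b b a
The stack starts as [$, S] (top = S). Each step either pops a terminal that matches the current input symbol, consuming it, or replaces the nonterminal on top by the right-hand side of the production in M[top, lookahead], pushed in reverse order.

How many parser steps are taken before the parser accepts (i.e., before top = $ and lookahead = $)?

7

     Stack    Input    Action
  1  $ S      b b a $  expand S ::= B a
  2  $ a B    b b a $  expand B ::= b B
  3  $ a B b  b b a $  match b
  4  $ a B    b a $    expand B ::= b B
  5  $ a B b  b a $    match b
  6  $ a B    a $      expand B ::= λ
  7  $ a      a $      match a
Accept reached after 7 steps.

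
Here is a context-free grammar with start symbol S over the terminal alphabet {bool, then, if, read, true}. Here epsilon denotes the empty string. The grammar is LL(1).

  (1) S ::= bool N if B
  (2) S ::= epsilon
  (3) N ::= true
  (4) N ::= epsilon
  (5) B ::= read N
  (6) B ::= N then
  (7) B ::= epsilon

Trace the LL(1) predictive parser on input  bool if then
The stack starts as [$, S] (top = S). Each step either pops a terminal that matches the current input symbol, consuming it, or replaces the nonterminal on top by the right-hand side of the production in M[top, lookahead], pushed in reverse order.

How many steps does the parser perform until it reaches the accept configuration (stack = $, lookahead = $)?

7

     Stack          Input           Action
  1  $ S            bool if then $  expand S ::= bool N if B
  2  $ B if N bool  bool if then $  match bool
  3  $ B if N       if then $       expand N ::= epsilon
  4  $ B if         if then $       match if
  5  $ B            then $          expand B ::= N then
  6  $ then N       then $          expand N ::= epsilon
  7  $ then         then $          match then
Accept reached after 7 steps.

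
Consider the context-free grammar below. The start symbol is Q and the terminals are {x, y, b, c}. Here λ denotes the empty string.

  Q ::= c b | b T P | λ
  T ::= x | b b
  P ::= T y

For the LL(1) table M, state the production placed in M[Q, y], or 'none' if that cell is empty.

FIRST(Q) = {λ, b, c}
FIRST(T) = {b, x}
FIRST(P) = {b, x}  (via T y)
FOLLOW(Q) includes $ since Q is the start symbol.
FOLLOW(Q): Q appears on no right-hand side. Thus FOLLOW(Q) = {$}.
For Q ::= c b: FIRST(c b) = {c}, so it goes in M[Q, t] for t ∈ {c}.
For Q ::= b T P: FIRST(b T P) = {b}, so it goes in M[Q, t] for t ∈ {b}.
For Q ::= λ: FIRST(λ) = {λ}, so it goes in M[Q, t] for t ∈ {}; since λ ∈ FIRST, also for every t ∈ FOLLOW(Q) = {$}.
None of these place a production in M[Q, y].

none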